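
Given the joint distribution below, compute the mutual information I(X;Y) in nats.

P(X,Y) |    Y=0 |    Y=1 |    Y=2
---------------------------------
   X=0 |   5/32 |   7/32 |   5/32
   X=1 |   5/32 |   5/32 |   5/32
0.0033 nats

Mutual information: I(X;Y) = H(X) + H(Y) - H(X,Y)

Marginals:
P(X) = (17/32, 15/32), H(X) = 0.6912 nats
P(Y) = (5/16, 3/8, 5/16), H(Y) = 1.0948 nats

Joint entropy: H(X,Y) = 1.7827 nats

I(X;Y) = 0.6912 + 1.0948 - 1.7827 = 0.0033 nats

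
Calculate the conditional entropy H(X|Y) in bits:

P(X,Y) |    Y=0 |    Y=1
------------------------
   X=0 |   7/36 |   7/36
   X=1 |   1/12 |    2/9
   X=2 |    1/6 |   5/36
1.5350 bits

Using the chain rule: H(X|Y) = H(X,Y) - H(Y)

First, compute H(X,Y) = 2.5261 bits

Marginal P(Y) = (4/9, 5/9)
H(Y) = 0.9911 bits

H(X|Y) = H(X,Y) - H(Y) = 2.5261 - 0.9911 = 1.5350 bits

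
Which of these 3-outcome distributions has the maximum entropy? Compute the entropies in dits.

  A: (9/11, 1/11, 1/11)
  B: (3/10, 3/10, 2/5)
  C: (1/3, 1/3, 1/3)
C

For a discrete distribution over n outcomes, entropy is maximized by the uniform distribution.

Computing entropies:
H(A) = 0.2606 dits
H(B) = 0.4729 dits
H(C) = 0.4771 dits

The uniform distribution (where all probabilities equal 1/3) achieves the maximum entropy of log_10(3) = 0.4771 dits.

Distribution C has the highest entropy.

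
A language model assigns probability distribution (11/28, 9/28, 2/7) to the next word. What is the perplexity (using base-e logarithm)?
2.9737

Perplexity is e^H (or exp(H) for natural log).

First, H = -Σ p log p = 1.0898 nats
Perplexity = e^1.0898 = 2.9737

Interpretation: The model's uncertainty is equivalent to choosing uniformly among 3.0 options.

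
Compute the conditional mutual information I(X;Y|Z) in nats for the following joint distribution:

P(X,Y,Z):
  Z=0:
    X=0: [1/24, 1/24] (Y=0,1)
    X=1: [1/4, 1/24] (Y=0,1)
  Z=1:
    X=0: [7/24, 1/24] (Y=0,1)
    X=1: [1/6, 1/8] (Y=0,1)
0.0589 nats

Conditional mutual information: I(X;Y|Z) = H(X|Z) + H(Y|Z) - H(X,Y|Z)

H(Z) = 0.6616
H(X,Z) = 1.2920 → H(X|Z) = 0.6305
H(Y,Z) = 1.2227 → H(Y|Z) = 0.5611
H(X,Y,Z) = 1.7942 → H(X,Y|Z) = 1.1326

I(X;Y|Z) = 0.6305 + 0.5611 - 1.1326 = 0.0589 nats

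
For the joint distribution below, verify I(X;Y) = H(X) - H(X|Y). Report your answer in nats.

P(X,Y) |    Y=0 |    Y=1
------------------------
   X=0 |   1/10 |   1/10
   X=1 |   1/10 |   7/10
I(X;Y) = 0.0604 nats

Mutual information has multiple equivalent forms:
- I(X;Y) = H(X) - H(X|Y)
- I(X;Y) = H(Y) - H(Y|X)
- I(X;Y) = H(X) + H(Y) - H(X,Y)

Computing all quantities:
H(X) = 0.5004, H(Y) = 0.5004, H(X,Y) = 0.9404
H(X|Y) = 0.4400, H(Y|X) = 0.4400

Verification:
H(X) - H(X|Y) = 0.5004 - 0.4400 = 0.0604
H(Y) - H(Y|X) = 0.5004 - 0.4400 = 0.0604
H(X) + H(Y) - H(X,Y) = 0.5004 + 0.5004 - 0.9404 = 0.0604

All forms give I(X;Y) = 0.0604 nats. ✓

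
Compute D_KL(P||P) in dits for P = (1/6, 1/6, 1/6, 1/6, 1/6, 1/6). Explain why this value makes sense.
0.0000 dits

KL divergence satisfies the Gibbs inequality: D_KL(P||Q) ≥ 0 for all distributions P, Q.

D_KL(P||Q) = Σ p(x) log(p(x)/q(x))
Each term is p(x) × log_10(p(x)/p(x)) = p(x) × log_10(1) = 0, so the sum is 0.
D_KL(P||Q) = 0.0000 dits

When P = Q, the KL divergence is exactly 0, as there is no 'divergence' between identical distributions.

This non-negativity is a fundamental property: relative entropy cannot be negative because it measures how different Q is from P.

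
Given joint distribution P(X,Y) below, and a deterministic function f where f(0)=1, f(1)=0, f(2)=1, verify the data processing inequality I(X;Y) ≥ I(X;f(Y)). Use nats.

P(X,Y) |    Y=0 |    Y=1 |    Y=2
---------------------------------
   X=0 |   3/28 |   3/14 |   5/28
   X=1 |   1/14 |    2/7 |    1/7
I(X;Y) = 0.0107, I(X;f(Y)) = 0.0102, inequality holds: 0.0107 ≥ 0.0102

Data Processing Inequality: For any Markov chain X → Y → Z, we have I(X;Y) ≥ I(X;Z).

Here Z = f(Y) is a deterministic function of Y, forming X → Y → Z.

Original I(X;Y) = 0.0107 nats

After applying f:
P(X,Z) where Z=f(Y):
- P(X,Z=0) = P(X,Y=1)
- P(X,Z=1) = P(X,Y=0) + P(X,Y=2)

I(X;Z) = I(X;f(Y)) = 0.0102 nats

Verification: 0.0107 ≥ 0.0102 ✓

Information cannot be created by processing; the function f can only lose information about X.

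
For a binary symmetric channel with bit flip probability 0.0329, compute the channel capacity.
0.7913 bits

For a binary symmetric channel (BSC) with error probability p:
Capacity C = 1 - H(p) bits per symbol

where H(p) = -p log₂(p) - (1-p) log₂(1-p) is the binary entropy function.

H(0.0329) = 0.2087 bits
C = 1 - 0.2087 = 0.7913 bits per symbol

This means we can reliably transmit up to 0.7913 bits of information per channel use.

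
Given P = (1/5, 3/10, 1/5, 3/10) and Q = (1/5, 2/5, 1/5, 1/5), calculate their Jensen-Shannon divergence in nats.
0.0086 nats

Jensen-Shannon divergence is:
JSD(P||Q) = 0.5 × D_KL(P||M) + 0.5 × D_KL(Q||M)
where M = 0.5 × (P + Q) is the mixture distribution.

M = 0.5 × (1/5, 3/10, 1/5, 3/10) + 0.5 × (1/5, 2/5, 1/5, 1/5) = (1/5, 7/20, 1/5, 1/4)

D_KL(P||M) = 0.0085 nats
D_KL(Q||M) = 0.0088 nats

JSD(P||Q) = 0.5 × 0.0085 + 0.5 × 0.0088 = 0.0086 nats

Unlike KL divergence, JSD is symmetric and bounded: 0 ≤ JSD ≤ log(2).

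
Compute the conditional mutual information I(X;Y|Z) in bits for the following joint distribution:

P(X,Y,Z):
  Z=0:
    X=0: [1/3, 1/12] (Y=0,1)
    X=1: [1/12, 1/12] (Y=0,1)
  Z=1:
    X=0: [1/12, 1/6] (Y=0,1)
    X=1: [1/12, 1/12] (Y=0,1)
0.0443 bits

Conditional mutual information: I(X;Y|Z) = H(X|Z) + H(Y|Z) - H(X,Y|Z)

H(Z) = 0.9799
H(X,Z) = 1.8879 → H(X|Z) = 0.9080
H(Y,Z) = 1.8879 → H(Y|Z) = 0.9080
H(X,Y,Z) = 2.7516 → H(X,Y|Z) = 1.7718

I(X;Y|Z) = 0.9080 + 0.9080 - 1.7718 = 0.0443 bits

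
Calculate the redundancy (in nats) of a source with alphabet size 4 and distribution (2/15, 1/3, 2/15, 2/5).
0.1163 nats

Redundancy measures how far a source is from maximum entropy:
R = H_max - H(X)

Maximum entropy for 4 symbols: H_max = log_e(4) = 1.3863 nats
Actual entropy: H(X) = 1.2700 nats
Redundancy: R = 1.3863 - 1.2700 = 0.1163 nats

This redundancy represents potential for compression: the source could be compressed by 0.1163 nats per symbol.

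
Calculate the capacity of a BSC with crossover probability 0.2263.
0.2285 bits

For a binary symmetric channel (BSC) with error probability p:
Capacity C = 1 - H(p) bits per symbol

where H(p) = -p log₂(p) - (1-p) log₂(1-p) is the binary entropy function.

H(0.2263) = 0.7715 bits
C = 1 - 0.7715 = 0.2285 bits per symbol

This means we can reliably transmit up to 0.2285 bits of information per channel use.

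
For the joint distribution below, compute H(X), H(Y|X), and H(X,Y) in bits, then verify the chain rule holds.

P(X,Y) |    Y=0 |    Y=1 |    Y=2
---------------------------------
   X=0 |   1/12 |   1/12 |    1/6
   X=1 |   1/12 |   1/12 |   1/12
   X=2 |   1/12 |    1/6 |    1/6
H(X,Y) = 3.0850, H(X) = 1.5546, H(Y|X) = 1.5304 (all in bits)

Chain rule: H(X,Y) = H(X) + H(Y|X)

Left side — joint entropy directly:
H(X,Y) = -Σ p(x,y) log p(x,y) = 3.0850 bits

Right side — compute H(Y|X) from the conditional distributions:
P(X) = (1/3, 1/4, 5/12), so H(X) = 1.5546 bits
H(Y|X) = Σ_x P(X=x) · H(Y|X=x):
  P(Y|X=0) = (1/4, 1/4, 1/2), H(Y|X=0) = 1.5000, weight P(X=0) = 1/3
  P(Y|X=1) = (1/3, 1/3, 1/3), H(Y|X=1) = 1.5850, weight P(X=1) = 1/4
  P(Y|X=2) = (1/5, 2/5, 2/5), H(Y|X=2) = 1.5219, weight P(X=2) = 5/12
H(Y|X) = 1.5304 bits

H(X) + H(Y|X) = 1.5546 + 1.5304 = 3.0850 bits

Both sides equal 3.0850 bits. ✓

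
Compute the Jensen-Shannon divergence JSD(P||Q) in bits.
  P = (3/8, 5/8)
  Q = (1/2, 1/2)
0.0115 bits

Jensen-Shannon divergence is:
JSD(P||Q) = 0.5 × D_KL(P||M) + 0.5 × D_KL(Q||M)
where M = 0.5 × (P + Q) is the mixture distribution.

M = 0.5 × (3/8, 5/8) + 0.5 × (1/2, 1/2) = (7/16, 9/16)

D_KL(P||M) = 0.0116 bits
D_KL(Q||M) = 0.0114 bits

JSD(P||Q) = 0.5 × 0.0116 + 0.5 × 0.0114 = 0.0115 bits

Unlike KL divergence, JSD is symmetric and bounded: 0 ≤ JSD ≤ log(2).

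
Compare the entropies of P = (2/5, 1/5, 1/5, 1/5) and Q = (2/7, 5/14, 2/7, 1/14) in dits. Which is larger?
P

Computing entropies in dits:
H(P) = 0.5786
H(Q) = 0.5525

Distribution P has higher entropy.

Intuition: The distribution closer to uniform (more spread out) has higher entropy.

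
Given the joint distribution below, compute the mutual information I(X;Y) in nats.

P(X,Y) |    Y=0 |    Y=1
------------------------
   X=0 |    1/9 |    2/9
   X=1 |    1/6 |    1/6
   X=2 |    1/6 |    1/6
0.0127 nats

Mutual information: I(X;Y) = H(X) + H(Y) - H(X,Y)

Marginals:
P(X) = (1/3, 1/3, 1/3), H(X) = 1.0986 nats
P(Y) = (4/9, 5/9), H(Y) = 0.6870 nats

Joint entropy: H(X,Y) = 1.7729 nats

I(X;Y) = 1.0986 + 0.6870 - 1.7729 = 0.0127 nats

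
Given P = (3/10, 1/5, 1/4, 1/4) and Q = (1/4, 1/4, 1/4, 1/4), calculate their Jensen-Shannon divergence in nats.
0.0025 nats

Jensen-Shannon divergence is:
JSD(P||Q) = 0.5 × D_KL(P||M) + 0.5 × D_KL(Q||M)
where M = 0.5 × (P + Q) is the mixture distribution.

M = 0.5 × (3/10, 1/5, 1/4, 1/4) + 0.5 × (1/4, 1/4, 1/4, 1/4) = (11/40, 9/40, 1/4, 1/4)

D_KL(P||M) = 0.0025 nats
D_KL(Q||M) = 0.0025 nats

JSD(P||Q) = 0.5 × 0.0025 + 0.5 × 0.0025 = 0.0025 nats

Unlike KL divergence, JSD is symmetric and bounded: 0 ≤ JSD ≤ log(2).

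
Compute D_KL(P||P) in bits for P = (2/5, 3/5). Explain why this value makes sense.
0.0000 bits

KL divergence satisfies the Gibbs inequality: D_KL(P||Q) ≥ 0 for all distributions P, Q.

D_KL(P||Q) = Σ p(x) log(p(x)/q(x))
Each term is p(x) × log_2(p(x)/p(x)) = p(x) × log_2(1) = 0, so the sum is 0.
D_KL(P||Q) = 0.0000 bits

When P = Q, the KL divergence is exactly 0, as there is no 'divergence' between identical distributions.

This non-negativity is a fundamental property: relative entropy cannot be negative because it measures how different Q is from P.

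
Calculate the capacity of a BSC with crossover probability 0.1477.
0.3959 bits

For a binary symmetric channel (BSC) with error probability p:
Capacity C = 1 - H(p) bits per symbol

where H(p) = -p log₂(p) - (1-p) log₂(1-p) is the binary entropy function.

H(0.1477) = 0.6041 bits
C = 1 - 0.6041 = 0.3959 bits per symbol

This means we can reliably transmit up to 0.3959 bits of information per channel use.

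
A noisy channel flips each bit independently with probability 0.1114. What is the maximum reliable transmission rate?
0.4959 bits

For a binary symmetric channel (BSC) with error probability p:
Capacity C = 1 - H(p) bits per symbol

where H(p) = -p log₂(p) - (1-p) log₂(1-p) is the binary entropy function.

H(0.1114) = 0.5041 bits
C = 1 - 0.5041 = 0.4959 bits per symbol

This means we can reliably transmit up to 0.4959 bits of information per channel use.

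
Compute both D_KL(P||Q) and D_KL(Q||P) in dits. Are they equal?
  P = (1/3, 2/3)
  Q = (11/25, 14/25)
D_KL(P||Q) = 0.0103, D_KL(Q||P) = 0.0106

KL divergence is not symmetric: D_KL(P||Q) ≠ D_KL(Q||P) in general.

D_KL(P||Q) = 0.0103 dits
D_KL(Q||P) = 0.0106 dits

No, they are not equal!

This asymmetry is why KL divergence is not a true distance metric.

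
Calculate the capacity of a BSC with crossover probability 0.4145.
0.0212 bits

For a binary symmetric channel (BSC) with error probability p:
Capacity C = 1 - H(p) bits per symbol

where H(p) = -p log₂(p) - (1-p) log₂(1-p) is the binary entropy function.

H(0.4145) = 0.9788 bits
C = 1 - 0.9788 = 0.0212 bits per symbol

This means we can reliably transmit up to 0.0212 bits of information per channel use.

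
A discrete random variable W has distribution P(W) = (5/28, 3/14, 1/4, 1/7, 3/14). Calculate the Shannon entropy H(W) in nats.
1.5924 nats

Shannon entropy is H(X) = -Σ p(x) log p(x).

For P = (5/28, 3/14, 1/4, 1/7, 3/14):
H = -5/28 × log_e(5/28) -3/14 × log_e(3/14) -1/4 × log_e(1/4) -1/7 × log_e(1/7) -3/14 × log_e(3/14)
H = 1.5924 nats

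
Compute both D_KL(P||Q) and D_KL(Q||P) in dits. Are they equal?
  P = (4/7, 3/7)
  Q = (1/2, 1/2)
D_KL(P||Q) = 0.0044, D_KL(Q||P) = 0.0045

KL divergence is not symmetric: D_KL(P||Q) ≠ D_KL(Q||P) in general.

D_KL(P||Q) = 0.0044 dits
D_KL(Q||P) = 0.0045 dits

No, they are not equal!

This asymmetry is why KL divergence is not a true distance metric.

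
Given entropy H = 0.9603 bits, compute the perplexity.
1.9457

Perplexity is 2^H (or exp(H) for natural log).

H = 0.9603 bits
Perplexity = 2^0.9603 = 1.9457

Interpretation: The model's uncertainty is equivalent to choosing uniformly among 1.9 options.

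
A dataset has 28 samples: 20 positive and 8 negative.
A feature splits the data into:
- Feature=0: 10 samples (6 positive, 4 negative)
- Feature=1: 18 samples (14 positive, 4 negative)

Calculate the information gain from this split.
0.0251 bits

Information Gain = H(Y) - H(Y|Feature)

Before split:
P(positive) = 20/28 = 0.7143
H(Y) = 0.8631 bits

After split:
Feature=0: H = 0.9710 bits (weight = 10/28)
Feature=1: H = 0.7642 bits (weight = 18/28)
H(Y|Feature) = (10/28)×0.9710 + (18/28)×0.7642 = 0.8380 bits

Information Gain = 0.8631 - 0.8380 = 0.0251 bits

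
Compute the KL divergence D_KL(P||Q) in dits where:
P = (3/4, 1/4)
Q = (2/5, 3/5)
0.1097 dits

KL divergence: D_KL(P||Q) = Σ p(x) log(p(x)/q(x))

Computing term by term:
  x=0: 3/4 × log_10[(3/4)/(2/5)] = 3/4 × 0.2730 = 0.2048
  x=1: 1/4 × log_10[(1/4)/(3/5)] = 1/4 × -0.3802 = -0.0951

D_KL(P||Q) = 0.1097 dits

Note: KL divergence is always non-negative and equals 0 iff P = Q.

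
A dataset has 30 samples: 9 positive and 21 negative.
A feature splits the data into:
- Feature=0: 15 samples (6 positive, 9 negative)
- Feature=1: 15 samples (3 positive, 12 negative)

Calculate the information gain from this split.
0.0349 bits

Information Gain = H(Y) - H(Y|Feature)

Before split:
P(positive) = 9/30 = 0.3000
H(Y) = 0.8813 bits

After split:
Feature=0: H = 0.9710 bits (weight = 15/30)
Feature=1: H = 0.7219 bits (weight = 15/30)
H(Y|Feature) = (15/30)×0.9710 + (15/30)×0.7219 = 0.8464 bits

Information Gain = 0.8813 - 0.8464 = 0.0349 bits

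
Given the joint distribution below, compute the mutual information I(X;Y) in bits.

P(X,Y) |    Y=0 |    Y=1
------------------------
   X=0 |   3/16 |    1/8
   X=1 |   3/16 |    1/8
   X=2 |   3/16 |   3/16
0.0069 bits

Mutual information: I(X;Y) = H(X) + H(Y) - H(X,Y)

Marginals:
P(X) = (5/16, 5/16, 3/8), H(X) = 1.5794 bits
P(Y) = (9/16, 7/16), H(Y) = 0.9887 bits

Joint entropy: H(X,Y) = 2.5613 bits

I(X;Y) = 1.5794 + 0.9887 - 2.5613 = 0.0069 bits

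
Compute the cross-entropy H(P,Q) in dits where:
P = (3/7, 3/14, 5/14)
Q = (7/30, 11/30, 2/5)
0.5064 dits

Cross-entropy: H(P,Q) = -Σ p(x) log q(x)

Alternatively: H(P,Q) = H(P) + D_KL(P||Q)
H(P) = 0.4608 dits
D_KL(P||Q) = 0.0456 dits

H(P,Q) = 0.4608 + 0.0456 = 0.5064 dits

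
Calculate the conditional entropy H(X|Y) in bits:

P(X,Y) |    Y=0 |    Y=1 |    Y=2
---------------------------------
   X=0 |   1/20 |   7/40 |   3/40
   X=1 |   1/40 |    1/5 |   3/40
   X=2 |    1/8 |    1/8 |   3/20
1.4892 bits

Using the chain rule: H(X|Y) = H(X,Y) - H(Y)

First, compute H(X,Y) = 2.9747 bits

Marginal P(Y) = (1/5, 1/2, 3/10)
H(Y) = 1.4855 bits

H(X|Y) = H(X,Y) - H(Y) = 2.9747 - 1.4855 = 1.4892 bits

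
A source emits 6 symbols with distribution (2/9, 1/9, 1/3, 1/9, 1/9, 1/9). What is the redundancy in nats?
0.1148 nats

Redundancy measures how far a source is from maximum entropy:
R = H_max - H(X)

Maximum entropy for 6 symbols: H_max = log_e(6) = 1.7918 nats
Actual entropy: H(X) = 1.6770 nats
Redundancy: R = 1.7918 - 1.6770 = 0.1148 nats

This redundancy represents potential for compression: the source could be compressed by 0.1148 nats per symbol.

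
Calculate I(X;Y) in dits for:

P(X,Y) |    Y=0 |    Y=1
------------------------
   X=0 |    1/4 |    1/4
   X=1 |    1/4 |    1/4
0.0000 dits

Mutual information: I(X;Y) = H(X) + H(Y) - H(X,Y)

Marginals:
P(X) = (1/2, 1/2), H(X) = 0.3010 dits
P(Y) = (1/2, 1/2), H(Y) = 0.3010 dits

Joint entropy: H(X,Y) = 0.6021 dits

I(X;Y) = 0.3010 + 0.3010 - 0.6021 = 0.0000 dits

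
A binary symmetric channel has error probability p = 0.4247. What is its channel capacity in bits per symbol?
0.0164 bits

For a binary symmetric channel (BSC) with error probability p:
Capacity C = 1 - H(p) bits per symbol

where H(p) = -p log₂(p) - (1-p) log₂(1-p) is the binary entropy function.

H(0.4247) = 0.9836 bits
C = 1 - 0.9836 = 0.0164 bits per symbol

This means we can reliably transmit up to 0.0164 bits of information per channel use.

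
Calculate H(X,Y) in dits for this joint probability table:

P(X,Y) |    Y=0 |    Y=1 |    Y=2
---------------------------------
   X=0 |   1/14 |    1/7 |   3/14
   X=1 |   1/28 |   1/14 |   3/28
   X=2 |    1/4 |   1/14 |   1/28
0.8675 dits

Joint entropy is H(X,Y) = -Σ_{x,y} p(x,y) log p(x,y).

Summing over all non-zero entries:
H(X,Y) = -[1/14·log_10(1/14) + 1/7·log_10(1/7) + 3/14·log_10(3/14) + 1/28·log_10(1/28) + 1/14·log_10(1/14) + 3/28·log_10(3/28) + 1/4·log_10(1/4) + 1/14·log_10(1/14) + 1/28·log_10(1/28)]
H(X,Y) = 0.8675 dits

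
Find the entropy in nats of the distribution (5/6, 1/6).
0.4506 nats

Shannon entropy is H(X) = -Σ p(x) log p(x).

For P = (5/6, 1/6):
H = -5/6 × log_e(5/6) -1/6 × log_e(1/6)
H = 0.4506 nats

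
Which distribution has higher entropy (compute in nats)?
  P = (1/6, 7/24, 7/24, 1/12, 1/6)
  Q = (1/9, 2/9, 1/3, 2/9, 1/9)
P

Computing entropies in nats:
H(P) = 1.5231
H(Q) = 1.5230

Distribution P has higher entropy.

Intuition: The distribution closer to uniform (more spread out) has higher entropy.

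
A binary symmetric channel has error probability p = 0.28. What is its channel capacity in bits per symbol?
0.1445 bits

For a binary symmetric channel (BSC) with error probability p:
Capacity C = 1 - H(p) bits per symbol

where H(p) = -p log₂(p) - (1-p) log₂(1-p) is the binary entropy function.

H(0.28) = 0.8555 bits
C = 1 - 0.8555 = 0.1445 bits per symbol

This means we can reliably transmit up to 0.1445 bits of information per channel use.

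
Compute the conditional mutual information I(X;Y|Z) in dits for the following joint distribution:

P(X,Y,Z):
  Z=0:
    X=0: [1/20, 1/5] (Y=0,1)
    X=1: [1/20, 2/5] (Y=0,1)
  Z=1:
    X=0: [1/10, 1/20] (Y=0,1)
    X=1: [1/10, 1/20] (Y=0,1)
0.0022 dits

Conditional mutual information: I(X;Y|Z) = H(X|Z) + H(Y|Z) - H(X,Y|Z)

H(Z) = 0.2653
H(X,Z) = 0.5537 → H(X|Z) = 0.2884
H(Y,Z) = 0.4729 → H(Y|Z) = 0.2076
H(X,Y,Z) = 0.7592 → H(X,Y|Z) = 0.4939

I(X;Y|Z) = 0.2884 + 0.2076 - 0.4939 = 0.0022 dits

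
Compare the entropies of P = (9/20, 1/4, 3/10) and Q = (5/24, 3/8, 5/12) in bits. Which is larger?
P

Computing entropies in bits:
H(P) = 1.5395
H(Q) = 1.5284

Distribution P has higher entropy.

Intuition: The distribution closer to uniform (more spread out) has higher entropy.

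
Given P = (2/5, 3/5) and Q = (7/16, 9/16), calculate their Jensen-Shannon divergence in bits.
0.0010 bits

Jensen-Shannon divergence is:
JSD(P||Q) = 0.5 × D_KL(P||M) + 0.5 × D_KL(Q||M)
where M = 0.5 × (P + Q) is the mixture distribution.

M = 0.5 × (2/5, 3/5) + 0.5 × (7/16, 9/16) = (0.41875, 0.58125)

D_KL(P||M) = 0.0010 bits
D_KL(Q||M) = 0.0010 bits

JSD(P||Q) = 0.5 × 0.0010 + 0.5 × 0.0010 = 0.0010 bits

Unlike KL divergence, JSD is symmetric and bounded: 0 ≤ JSD ≤ log(2).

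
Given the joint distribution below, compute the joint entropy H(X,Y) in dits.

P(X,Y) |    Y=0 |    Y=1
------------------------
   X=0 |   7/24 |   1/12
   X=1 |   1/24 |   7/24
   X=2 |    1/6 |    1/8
0.7022 dits

Joint entropy is H(X,Y) = -Σ_{x,y} p(x,y) log p(x,y).

Summing over all non-zero entries:
H(X,Y) = -[7/24·log_10(7/24) + 1/12·log_10(1/12) + 1/24·log_10(1/24) + 7/24·log_10(7/24) + 1/6·log_10(1/6) + 1/8·log_10(1/8)]
H(X,Y) = 0.7022 dits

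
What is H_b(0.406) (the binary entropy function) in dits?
0.2933 dits

The binary entropy function is:
H(p) = -p log(p) - (1-p) log(1-p)

H(0.406) = -0.406 × log_10(0.406) - 0.594 × log_10(0.594)
H(0.406) = 0.2933 dits

Note: Binary entropy is maximized at p=0.5 (H=1 bit) and minimized at p=0 or p=1 (H=0).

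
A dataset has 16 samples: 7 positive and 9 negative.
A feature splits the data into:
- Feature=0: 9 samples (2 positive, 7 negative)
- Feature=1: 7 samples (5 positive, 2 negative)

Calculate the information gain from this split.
0.1812 bits

Information Gain = H(Y) - H(Y|Feature)

Before split:
P(positive) = 7/16 = 0.4375
H(Y) = 0.9887 bits

After split:
Feature=0: H = 0.7642 bits (weight = 9/16)
Feature=1: H = 0.8631 bits (weight = 7/16)
H(Y|Feature) = (9/16)×0.7642 + (7/16)×0.8631 = 0.8075 bits

Information Gain = 0.9887 - 0.8075 = 0.1812 bits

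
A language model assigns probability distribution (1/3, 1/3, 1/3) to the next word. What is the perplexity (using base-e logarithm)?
3.0000

Perplexity is e^H (or exp(H) for natural log).

First, H = -Σ p log p = 1.0986 nats
Perplexity = e^1.0986 = 3.0000

Interpretation: The model's uncertainty is equivalent to choosing uniformly among 3.0 options.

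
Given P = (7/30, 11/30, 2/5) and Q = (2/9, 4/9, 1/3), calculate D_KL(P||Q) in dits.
0.0060 dits

KL divergence: D_KL(P||Q) = Σ p(x) log(p(x)/q(x))

Computing term by term:
  x=0: 7/30 × log_10[(7/30)/(2/9)] = 7/30 × 0.0212 = 0.0049
  x=1: 11/30 × log_10[(11/30)/(4/9)] = 11/30 × -0.0835 = -0.0306
  x=2: 2/5 × log_10[(2/5)/(1/3)] = 2/5 × 0.0792 = 0.0317

D_KL(P||Q) = 0.0060 dits

Note: KL divergence is always non-negative and equals 0 iff P = Q.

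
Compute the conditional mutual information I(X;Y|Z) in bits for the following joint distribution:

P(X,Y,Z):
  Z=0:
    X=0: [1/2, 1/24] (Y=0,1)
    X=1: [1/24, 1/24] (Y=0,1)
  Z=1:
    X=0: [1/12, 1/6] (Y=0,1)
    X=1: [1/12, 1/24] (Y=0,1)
0.0861 bits

Conditional mutual information: I(X;Y|Z) = H(X|Z) + H(Y|Z) - H(X,Y|Z)

H(Z) = 0.9544
H(X,Z) = 1.6529 → H(X|Z) = 0.6984
H(Y,Z) = 1.6802 → H(Y|Z) = 0.7257
H(X,Y,Z) = 2.2925 → H(X,Y|Z) = 1.3380

I(X;Y|Z) = 0.6984 + 0.7257 - 1.3380 = 0.0861 bits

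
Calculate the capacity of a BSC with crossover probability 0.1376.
0.4221 bits

For a binary symmetric channel (BSC) with error probability p:
Capacity C = 1 - H(p) bits per symbol

where H(p) = -p log₂(p) - (1-p) log₂(1-p) is the binary entropy function.

H(0.1376) = 0.5779 bits
C = 1 - 0.5779 = 0.4221 bits per symbol

This means we can reliably transmit up to 0.4221 bits of information per channel use.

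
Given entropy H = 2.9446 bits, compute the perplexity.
7.6986

Perplexity is 2^H (or exp(H) for natural log).

H = 2.9446 bits
Perplexity = 2^2.9446 = 7.6986

Interpretation: The model's uncertainty is equivalent to choosing uniformly among 7.7 options.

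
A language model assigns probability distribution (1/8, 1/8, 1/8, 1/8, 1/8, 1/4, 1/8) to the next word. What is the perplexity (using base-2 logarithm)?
6.7272

Perplexity is 2^H (or exp(H) for natural log).

First, H = -Σ p log p = 2.7500 bits
Perplexity = 2^2.7500 = 6.7272

Interpretation: The model's uncertainty is equivalent to choosing uniformly among 6.7 options.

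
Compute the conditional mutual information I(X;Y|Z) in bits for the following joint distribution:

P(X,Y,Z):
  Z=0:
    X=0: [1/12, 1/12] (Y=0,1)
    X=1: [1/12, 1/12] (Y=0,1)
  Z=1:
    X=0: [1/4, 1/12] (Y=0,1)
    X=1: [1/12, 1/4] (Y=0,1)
0.1258 bits

Conditional mutual information: I(X;Y|Z) = H(X|Z) + H(Y|Z) - H(X,Y|Z)

H(Z) = 0.9183
H(X,Z) = 1.9183 → H(X|Z) = 1.0000
H(Y,Z) = 1.9183 → H(Y|Z) = 1.0000
H(X,Y,Z) = 2.7925 → H(X,Y|Z) = 1.8742

I(X;Y|Z) = 1.0000 + 1.0000 - 1.8742 = 0.1258 bits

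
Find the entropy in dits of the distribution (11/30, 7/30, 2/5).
0.4664 dits

Shannon entropy is H(X) = -Σ p(x) log p(x).

For P = (11/30, 7/30, 2/5):
H = -11/30 × log_10(11/30) -7/30 × log_10(7/30) -2/5 × log_10(2/5)
H = 0.4664 dits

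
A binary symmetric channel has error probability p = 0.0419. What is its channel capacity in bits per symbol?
0.7491 bits

For a binary symmetric channel (BSC) with error probability p:
Capacity C = 1 - H(p) bits per symbol

where H(p) = -p log₂(p) - (1-p) log₂(1-p) is the binary entropy function.

H(0.0419) = 0.2509 bits
C = 1 - 0.2509 = 0.7491 bits per symbol

This means we can reliably transmit up to 0.7491 bits of information per channel use.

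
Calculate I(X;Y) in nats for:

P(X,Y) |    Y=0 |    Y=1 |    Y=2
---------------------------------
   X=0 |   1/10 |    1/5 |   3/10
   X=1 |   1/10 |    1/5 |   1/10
0.0322 nats

Mutual information: I(X;Y) = H(X) + H(Y) - H(X,Y)

Marginals:
P(X) = (3/5, 2/5), H(X) = 0.6730 nats
P(Y) = (1/5, 2/5, 2/5), H(Y) = 1.0549 nats

Joint entropy: H(X,Y) = 1.6957 nats

I(X;Y) = 0.6730 + 1.0549 - 1.6957 = 0.0322 nats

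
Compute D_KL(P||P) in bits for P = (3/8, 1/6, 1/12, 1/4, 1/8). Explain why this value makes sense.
0.0000 bits

KL divergence satisfies the Gibbs inequality: D_KL(P||Q) ≥ 0 for all distributions P, Q.

D_KL(P||Q) = Σ p(x) log(p(x)/q(x))
Each term is p(x) × log_2(p(x)/p(x)) = p(x) × log_2(1) = 0, so the sum is 0.
D_KL(P||Q) = 0.0000 bits

When P = Q, the KL divergence is exactly 0, as there is no 'divergence' between identical distributions.

This non-negativity is a fundamental property: relative entropy cannot be negative because it measures how different Q is from P.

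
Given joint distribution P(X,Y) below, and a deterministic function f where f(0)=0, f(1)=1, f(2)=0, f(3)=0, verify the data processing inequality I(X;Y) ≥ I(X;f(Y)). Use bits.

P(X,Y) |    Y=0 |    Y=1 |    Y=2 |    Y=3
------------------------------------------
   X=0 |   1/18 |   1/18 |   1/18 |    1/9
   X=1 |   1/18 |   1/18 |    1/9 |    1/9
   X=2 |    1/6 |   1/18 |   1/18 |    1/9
I(X;Y) = 0.0649, I(X;f(Y)) = 0.0027, inequality holds: 0.0649 ≥ 0.0027

Data Processing Inequality: For any Markov chain X → Y → Z, we have I(X;Y) ≥ I(X;Z).

Here Z = f(Y) is a deterministic function of Y, forming X → Y → Z.

Original I(X;Y) = 0.0649 bits

After applying f:
P(X,Z) where Z=f(Y):
- P(X,Z=0) = P(X,Y=0) + P(X,Y=2) + P(X,Y=3)
- P(X,Z=1) = P(X,Y=1)

I(X;Z) = I(X;f(Y)) = 0.0027 bits

Verification: 0.0649 ≥ 0.0027 ✓

Information cannot be created by processing; the function f can only lose information about X.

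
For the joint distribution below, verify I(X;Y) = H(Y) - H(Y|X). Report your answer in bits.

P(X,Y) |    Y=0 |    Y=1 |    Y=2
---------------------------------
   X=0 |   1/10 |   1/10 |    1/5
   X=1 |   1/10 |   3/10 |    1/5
I(X;Y) = 0.0464 bits

Mutual information has multiple equivalent forms:
- I(X;Y) = H(X) - H(X|Y)
- I(X;Y) = H(Y) - H(Y|X)
- I(X;Y) = H(X) + H(Y) - H(X,Y)

Computing all quantities:
H(X) = 0.9710, H(Y) = 1.5219, H(X,Y) = 2.4464
H(X|Y) = 0.9245, H(Y|X) = 1.4755

Verification:
H(X) - H(X|Y) = 0.9710 - 0.9245 = 0.0464
H(Y) - H(Y|X) = 1.5219 - 1.4755 = 0.0464
H(X) + H(Y) - H(X,Y) = 0.9710 + 1.5219 - 2.4464 = 0.0464

All forms give I(X;Y) = 0.0464 bits. ✓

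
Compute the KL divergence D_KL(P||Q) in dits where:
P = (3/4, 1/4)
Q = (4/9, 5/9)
0.0837 dits

KL divergence: D_KL(P||Q) = Σ p(x) log(p(x)/q(x))

Computing term by term:
  x=0: 3/4 × log_10[(3/4)/(4/9)] = 3/4 × 0.2272 = 0.1704
  x=1: 1/4 × log_10[(1/4)/(5/9)] = 1/4 × -0.3468 = -0.0867

D_KL(P||Q) = 0.0837 dits

Note: KL divergence is always non-negative and equals 0 iff P = Q.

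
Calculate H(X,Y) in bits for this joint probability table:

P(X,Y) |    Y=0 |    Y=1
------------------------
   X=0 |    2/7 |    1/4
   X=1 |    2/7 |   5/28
1.9766 bits

Joint entropy is H(X,Y) = -Σ_{x,y} p(x,y) log p(x,y).

Summing over all non-zero entries:
H(X,Y) = -[2/7·log_2(2/7) + 1/4·log_2(1/4) + 2/7·log_2(2/7) + 5/28·log_2(5/28)]
H(X,Y) = 1.9766 bits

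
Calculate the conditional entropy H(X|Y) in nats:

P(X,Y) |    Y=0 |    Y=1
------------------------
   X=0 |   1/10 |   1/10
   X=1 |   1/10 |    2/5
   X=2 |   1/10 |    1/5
0.9986 nats

Using the chain rule: H(X|Y) = H(X,Y) - H(Y)

First, compute H(X,Y) = 1.6094 nats

Marginal P(Y) = (3/10, 7/10)
H(Y) = 0.6109 nats

H(X|Y) = H(X,Y) - H(Y) = 1.6094 - 0.6109 = 0.9986 nats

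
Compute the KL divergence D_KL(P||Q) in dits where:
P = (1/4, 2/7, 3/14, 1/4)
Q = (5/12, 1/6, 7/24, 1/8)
0.0580 dits

KL divergence: D_KL(P||Q) = Σ p(x) log(p(x)/q(x))

Computing term by term:
  x=0: 1/4 × log_10[(1/4)/(5/12)] = 1/4 × -0.2218 = -0.0555
  x=1: 2/7 × log_10[(2/7)/(1/6)] = 2/7 × 0.2341 = 0.0669
  x=2: 3/14 × log_10[(3/14)/(7/24)] = 3/14 × -0.1339 = -0.0287
  x=3: 1/4 × log_10[(1/4)/(1/8)] = 1/4 × 0.3010 = 0.0753

D_KL(P||Q) = 0.0580 dits

Note: KL divergence is always non-negative and equals 0 iff P = Q.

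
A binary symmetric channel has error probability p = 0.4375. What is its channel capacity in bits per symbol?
0.0113 bits

For a binary symmetric channel (BSC) with error probability p:
Capacity C = 1 - H(p) bits per symbol

where H(p) = -p log₂(p) - (1-p) log₂(1-p) is the binary entropy function.

H(0.4375) = 0.9887 bits
C = 1 - 0.9887 = 0.0113 bits per symbol

This means we can reliably transmit up to 0.0113 bits of information per channel use.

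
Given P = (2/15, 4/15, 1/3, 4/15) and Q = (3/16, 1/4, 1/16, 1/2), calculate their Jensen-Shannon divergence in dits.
0.0310 dits

Jensen-Shannon divergence is:
JSD(P||Q) = 0.5 × D_KL(P||M) + 0.5 × D_KL(Q||M)
where M = 0.5 × (P + Q) is the mixture distribution.

M = 0.5 × (2/15, 4/15, 1/3, 4/15) + 0.5 × (3/16, 1/4, 1/16, 1/2) = (0.160417, 0.258333, 0.197917, 0.383333)

D_KL(P||M) = 0.0264 dits
D_KL(Q||M) = 0.0356 dits

JSD(P||Q) = 0.5 × 0.0264 + 0.5 × 0.0356 = 0.0310 dits

Unlike KL divergence, JSD is symmetric and bounded: 0 ≤ JSD ≤ log(2).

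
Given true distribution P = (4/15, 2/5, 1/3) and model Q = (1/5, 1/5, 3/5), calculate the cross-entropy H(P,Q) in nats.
1.2432 nats

Cross-entropy: H(P,Q) = -Σ p(x) log q(x)

Alternatively: H(P,Q) = H(P) + D_KL(P||Q)
H(P) = 1.0852 nats
D_KL(P||Q) = 0.1580 nats

H(P,Q) = 1.0852 + 0.1580 = 1.2432 nats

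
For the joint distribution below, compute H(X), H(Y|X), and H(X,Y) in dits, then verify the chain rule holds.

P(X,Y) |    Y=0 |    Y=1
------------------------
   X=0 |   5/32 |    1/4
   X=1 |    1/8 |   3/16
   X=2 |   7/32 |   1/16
H(X,Y) = 0.7453, H(X) = 0.4717, H(Y|X) = 0.2736 (all in dits)

Chain rule: H(X,Y) = H(X) + H(Y|X)

Left side — joint entropy directly:
H(X,Y) = -Σ p(x,y) log p(x,y) = 0.7453 dits

Right side — compute H(Y|X) from the conditional distributions:
P(X) = (13/32, 5/16, 9/32), so H(X) = 0.4717 dits
H(Y|X) = Σ_x P(X=x) · H(Y|X=x):
  P(Y|X=0) = (5/13, 8/13), H(Y|X=0) = 0.2894, weight P(X=0) = 13/32
  P(Y|X=1) = (2/5, 3/5), H(Y|X=1) = 0.2923, weight P(X=1) = 5/16
  P(Y|X=2) = (7/9, 2/9), H(Y|X=2) = 0.2300, weight P(X=2) = 9/32
H(Y|X) = 0.2736 dits

H(X) + H(Y|X) = 0.4717 + 0.2736 = 0.7453 dits

Both sides equal 0.7453 dits. ✓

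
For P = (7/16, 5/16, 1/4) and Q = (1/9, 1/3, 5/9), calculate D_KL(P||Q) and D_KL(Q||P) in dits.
D_KL(P||Q) = 0.1650, D_KL(Q||P) = 0.1359

KL divergence is not symmetric: D_KL(P||Q) ≠ D_KL(Q||P) in general.

D_KL(P||Q) = 0.1650 dits
D_KL(Q||P) = 0.1359 dits

No, they are not equal!

This asymmetry is why KL divergence is not a true distance metric.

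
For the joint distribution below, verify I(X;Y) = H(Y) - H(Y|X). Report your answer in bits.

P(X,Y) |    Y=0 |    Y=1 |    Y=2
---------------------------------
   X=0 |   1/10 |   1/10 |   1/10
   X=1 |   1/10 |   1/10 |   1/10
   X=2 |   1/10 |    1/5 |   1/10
I(X;Y) = 0.0200 bits

Mutual information has multiple equivalent forms:
- I(X;Y) = H(X) - H(X|Y)
- I(X;Y) = H(Y) - H(Y|X)
- I(X;Y) = H(X) + H(Y) - H(X,Y)

Computing all quantities:
H(X) = 1.5710, H(Y) = 1.5710, H(X,Y) = 3.1219
H(X|Y) = 1.5510, H(Y|X) = 1.5510

Verification:
H(X) - H(X|Y) = 1.5710 - 1.5510 = 0.0200
H(Y) - H(Y|X) = 1.5710 - 1.5510 = 0.0200
H(X) + H(Y) - H(X,Y) = 1.5710 + 1.5710 - 3.1219 = 0.0200

All forms give I(X;Y) = 0.0200 bits. ✓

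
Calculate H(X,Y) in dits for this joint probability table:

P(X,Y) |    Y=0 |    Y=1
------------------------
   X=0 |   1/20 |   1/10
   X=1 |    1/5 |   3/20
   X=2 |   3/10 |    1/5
0.7251 dits

Joint entropy is H(X,Y) = -Σ_{x,y} p(x,y) log p(x,y).

Summing over all non-zero entries:
H(X,Y) = -[1/20·log_10(1/20) + 1/10·log_10(1/10) + 1/5·log_10(1/5) + 3/20·log_10(3/20) + 3/10·log_10(3/10) + 1/5·log_10(1/5)]
H(X,Y) = 0.7251 dits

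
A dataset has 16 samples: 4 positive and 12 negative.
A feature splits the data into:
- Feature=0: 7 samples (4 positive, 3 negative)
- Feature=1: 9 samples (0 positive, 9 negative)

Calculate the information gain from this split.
0.3802 bits

Information Gain = H(Y) - H(Y|Feature)

Before split:
P(positive) = 4/16 = 0.2500
H(Y) = 0.8113 bits

After split:
Feature=0: H = 0.9852 bits (weight = 7/16)
Feature=1: H = 0.0000 bits (weight = 9/16)
H(Y|Feature) = (7/16)×0.9852 + (9/16)×0.0000 = 0.4310 bits

Information Gain = 0.8113 - 0.4310 = 0.3802 bits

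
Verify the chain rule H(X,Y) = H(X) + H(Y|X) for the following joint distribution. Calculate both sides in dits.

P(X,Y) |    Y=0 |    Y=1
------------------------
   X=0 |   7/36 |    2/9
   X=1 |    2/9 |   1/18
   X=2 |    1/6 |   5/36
H(X,Y) = 0.7471, H(X) = 0.4703, H(Y|X) = 0.2768 (all in dits)

Chain rule: H(X,Y) = H(X) + H(Y|X)

Left side — joint entropy directly:
H(X,Y) = -Σ p(x,y) log p(x,y) = 0.7471 dits

Right side — compute H(Y|X) from the conditional distributions:
P(X) = (5/12, 5/18, 11/36), so H(X) = 0.4703 dits
H(Y|X) = Σ_x P(X=x) · H(Y|X=x):
  P(Y|X=0) = (7/15, 8/15), H(Y|X=0) = 0.3001, weight P(X=0) = 5/12
  P(Y|X=1) = (4/5, 1/5), H(Y|X=1) = 0.2173, weight P(X=1) = 5/18
  P(Y|X=2) = (6/11, 5/11), H(Y|X=2) = 0.2992, weight P(X=2) = 11/36
H(Y|X) = 0.2768 dits

H(X) + H(Y|X) = 0.4703 + 0.2768 = 0.7471 dits

Both sides equal 0.7471 dits. ✓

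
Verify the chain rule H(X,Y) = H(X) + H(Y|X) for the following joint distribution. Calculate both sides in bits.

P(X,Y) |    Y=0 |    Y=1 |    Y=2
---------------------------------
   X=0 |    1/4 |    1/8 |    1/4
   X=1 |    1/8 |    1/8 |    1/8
H(X,Y) = 2.5000, H(X) = 0.9544, H(Y|X) = 1.5456 (all in bits)

Chain rule: H(X,Y) = H(X) + H(Y|X)

Left side — joint entropy directly:
H(X,Y) = -Σ p(x,y) log p(x,y) = 2.5000 bits

Right side — compute H(Y|X) from the conditional distributions:
P(X) = (5/8, 3/8), so H(X) = 0.9544 bits
H(Y|X) = Σ_x P(X=x) · H(Y|X=x):
  P(Y|X=0) = (2/5, 1/5, 2/5), H(Y|X=0) = 1.5219, weight P(X=0) = 5/8
  P(Y|X=1) = (1/3, 1/3, 1/3), H(Y|X=1) = 1.5850, weight P(X=1) = 3/8
H(Y|X) = 1.5456 bits

H(X) + H(Y|X) = 0.9544 + 1.5456 = 2.5000 bits

Both sides equal 2.5000 bits. ✓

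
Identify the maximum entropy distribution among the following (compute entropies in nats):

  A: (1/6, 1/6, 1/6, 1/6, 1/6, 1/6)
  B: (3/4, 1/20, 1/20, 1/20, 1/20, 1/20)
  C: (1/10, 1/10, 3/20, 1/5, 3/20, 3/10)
A

For a discrete distribution over n outcomes, entropy is maximized by the uniform distribution.

Computing entropies:
H(A) = 1.7918 nats
H(B) = 0.9647 nats
H(C) = 1.7127 nats

The uniform distribution (where all probabilities equal 1/6) achieves the maximum entropy of log_e(6) = 1.7918 nats.

Distribution A has the highest entropy.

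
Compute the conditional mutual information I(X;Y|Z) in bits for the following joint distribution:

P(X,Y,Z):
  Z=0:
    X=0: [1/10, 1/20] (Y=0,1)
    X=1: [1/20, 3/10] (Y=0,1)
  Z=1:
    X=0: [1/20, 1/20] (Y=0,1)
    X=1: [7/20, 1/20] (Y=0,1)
0.1394 bits

Conditional mutual information: I(X;Y|Z) = H(X|Z) + H(Y|Z) - H(X,Y|Z)

H(Z) = 1.0000
H(X,Z) = 1.8016 → H(X|Z) = 0.8016
H(Y,Z) = 1.8016 → H(Y|Z) = 0.8016
H(X,Y,Z) = 2.4639 → H(X,Y|Z) = 1.4639

I(X;Y|Z) = 0.8016 + 0.8016 - 1.4639 = 0.1394 bits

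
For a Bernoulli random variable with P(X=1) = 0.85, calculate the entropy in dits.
0.1836 dits

The binary entropy function is:
H(p) = -p log(p) - (1-p) log(1-p)

H(0.85) = -0.85 × log_10(0.85) - 0.15 × log_10(0.15)
H(0.85) = 0.1836 dits

Note: Binary entropy is maximized at p=0.5 (H=1 bit) and minimized at p=0 or p=1 (H=0).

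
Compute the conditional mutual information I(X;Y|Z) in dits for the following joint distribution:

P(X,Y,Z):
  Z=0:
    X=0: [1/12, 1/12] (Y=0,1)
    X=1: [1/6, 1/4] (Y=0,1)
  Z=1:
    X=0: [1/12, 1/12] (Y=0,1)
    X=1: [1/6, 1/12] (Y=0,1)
0.0036 dits

Conditional mutual information: I(X;Y|Z) = H(X|Z) + H(Y|Z) - H(X,Y|Z)

H(Z) = 0.2950
H(X,Z) = 0.5683 → H(X|Z) = 0.2734
H(Y,Z) = 0.5898 → H(Y|Z) = 0.2948
H(X,Y,Z) = 0.8596 → H(X,Y|Z) = 0.5646

I(X;Y|Z) = 0.2734 + 0.2948 - 0.5646 = 0.0036 dits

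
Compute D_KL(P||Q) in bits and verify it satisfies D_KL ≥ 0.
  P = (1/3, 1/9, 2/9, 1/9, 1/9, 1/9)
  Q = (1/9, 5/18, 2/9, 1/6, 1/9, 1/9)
0.3164 bits

KL divergence satisfies the Gibbs inequality: D_KL(P||Q) ≥ 0 for all distributions P, Q.

D_KL(P||Q) = Σ p(x) log(p(x)/q(x))
Term by term:
  x=0: 1/3 × log_2[(1/3)/(1/9)] = 0.5283
  x=1: 1/9 × log_2[(1/9)/(5/18)] = -0.1469
  x=2: 2/9 × log_2[(2/9)/(2/9)] = 0.0000
  x=3: 1/9 × log_2[(1/9)/(1/6)] = -0.0650
  x=4: 1/9 × log_2[(1/9)/(1/9)] = 0.0000
  x=5: 1/9 × log_2[(1/9)/(1/9)] = 0.0000
D_KL(P||Q) = 0.3164 bits

D_KL(P||Q) = 0.3164 ≥ 0 ✓

This non-negativity is a fundamental property: relative entropy cannot be negative because it measures how different Q is from P.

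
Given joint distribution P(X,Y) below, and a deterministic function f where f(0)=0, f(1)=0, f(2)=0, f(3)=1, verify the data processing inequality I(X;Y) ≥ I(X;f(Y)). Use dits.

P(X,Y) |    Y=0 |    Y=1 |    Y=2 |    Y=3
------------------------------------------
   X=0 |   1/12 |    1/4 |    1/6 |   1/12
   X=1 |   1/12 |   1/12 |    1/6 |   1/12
I(X;Y) = 0.0129, I(X;f(Y)) = 0.0012, inequality holds: 0.0129 ≥ 0.0012

Data Processing Inequality: For any Markov chain X → Y → Z, we have I(X;Y) ≥ I(X;Z).

Here Z = f(Y) is a deterministic function of Y, forming X → Y → Z.

Original I(X;Y) = 0.0129 dits

After applying f:
P(X,Z) where Z=f(Y):
- P(X,Z=0) = P(X,Y=0) + P(X,Y=1) + P(X,Y=2)
- P(X,Z=1) = P(X,Y=3)

I(X;Z) = I(X;f(Y)) = 0.0012 dits

Verification: 0.0129 ≥ 0.0012 ✓

Information cannot be created by processing; the function f can only lose information about X.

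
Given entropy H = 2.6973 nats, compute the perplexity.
14.8396

Perplexity is e^H (or exp(H) for natural log).

H = 2.6973 nats
Perplexity = e^2.6973 = 14.8396

Interpretation: The model's uncertainty is equivalent to choosing uniformly among 14.8 options.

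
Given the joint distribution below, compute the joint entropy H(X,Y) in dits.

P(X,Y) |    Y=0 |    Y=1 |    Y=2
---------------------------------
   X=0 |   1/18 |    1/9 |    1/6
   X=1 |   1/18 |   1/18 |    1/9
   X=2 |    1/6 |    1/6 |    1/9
0.9164 dits

Joint entropy is H(X,Y) = -Σ_{x,y} p(x,y) log p(x,y).

Summing over all non-zero entries:
H(X,Y) = -[1/18·log_10(1/18) + 1/9·log_10(1/9) + 1/6·log_10(1/6) + 1/18·log_10(1/18) + 1/18·log_10(1/18) + 1/9·log_10(1/9) + 1/6·log_10(1/6) + 1/6·log_10(1/6) + 1/9·log_10(1/9)]
H(X,Y) = 0.9164 dits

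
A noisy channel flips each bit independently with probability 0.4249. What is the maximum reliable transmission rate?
0.0163 bits

For a binary symmetric channel (BSC) with error probability p:
Capacity C = 1 - H(p) bits per symbol

where H(p) = -p log₂(p) - (1-p) log₂(1-p) is the binary entropy function.

H(0.4249) = 0.9837 bits
C = 1 - 0.9837 = 0.0163 bits per symbol

This means we can reliably transmit up to 0.0163 bits of information per channel use.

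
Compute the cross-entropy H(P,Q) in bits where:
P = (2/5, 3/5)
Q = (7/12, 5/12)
1.0689 bits

Cross-entropy: H(P,Q) = -Σ p(x) log q(x)

Alternatively: H(P,Q) = H(P) + D_KL(P||Q)
H(P) = 0.9710 bits
D_KL(P||Q) = 0.0979 bits

H(P,Q) = 0.9710 + 0.0979 = 1.0689 bits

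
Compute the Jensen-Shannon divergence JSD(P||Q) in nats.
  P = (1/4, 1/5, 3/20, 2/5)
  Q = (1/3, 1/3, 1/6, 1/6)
0.0364 nats

Jensen-Shannon divergence is:
JSD(P||Q) = 0.5 × D_KL(P||M) + 0.5 × D_KL(Q||M)
where M = 0.5 × (P + Q) is the mixture distribution.

M = 0.5 × (1/4, 1/5, 3/20, 2/5) + 0.5 × (1/3, 1/3, 1/6, 1/6) = (7/24, 4/15, 0.158333, 0.283333)

D_KL(P||M) = 0.0338 nats
D_KL(Q||M) = 0.0390 nats

JSD(P||Q) = 0.5 × 0.0338 + 0.5 × 0.0390 = 0.0364 nats

Unlike KL divergence, JSD is symmetric and bounded: 0 ≤ JSD ≤ log(2).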